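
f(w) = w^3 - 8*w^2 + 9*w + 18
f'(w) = 3*w^2 - 16*w + 9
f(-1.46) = -15.30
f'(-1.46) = 38.75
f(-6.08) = -557.21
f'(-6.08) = 217.18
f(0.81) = 20.57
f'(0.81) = -1.99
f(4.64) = -12.58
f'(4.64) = -0.65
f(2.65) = 4.28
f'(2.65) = -12.33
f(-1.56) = -19.31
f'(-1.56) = 41.26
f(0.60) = 20.74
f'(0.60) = 0.48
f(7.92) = 84.26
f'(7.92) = 70.46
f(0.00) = 18.00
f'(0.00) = 9.00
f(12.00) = 702.00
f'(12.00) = 249.00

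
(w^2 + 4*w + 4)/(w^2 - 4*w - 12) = (w + 2)/(w - 6)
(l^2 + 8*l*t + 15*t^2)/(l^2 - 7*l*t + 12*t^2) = (l^2 + 8*l*t + 15*t^2)/(l^2 - 7*l*t + 12*t^2)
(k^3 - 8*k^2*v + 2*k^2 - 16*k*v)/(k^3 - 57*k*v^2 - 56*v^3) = k*(k + 2)/(k^2 + 8*k*v + 7*v^2)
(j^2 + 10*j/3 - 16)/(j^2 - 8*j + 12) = (j^2 + 10*j/3 - 16)/(j^2 - 8*j + 12)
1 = 1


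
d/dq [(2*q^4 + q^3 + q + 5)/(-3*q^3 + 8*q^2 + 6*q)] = (-6*q^6 + 32*q^5 + 44*q^4 + 18*q^3 + 37*q^2 - 80*q - 30)/(q^2*(9*q^4 - 48*q^3 + 28*q^2 + 96*q + 36))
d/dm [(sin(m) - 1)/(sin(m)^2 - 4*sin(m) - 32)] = (2*sin(m) + cos(m)^2 - 37)*cos(m)/((sin(m) - 8)^2*(sin(m) + 4)^2)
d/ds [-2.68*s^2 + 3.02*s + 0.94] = 3.02 - 5.36*s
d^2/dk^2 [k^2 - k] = 2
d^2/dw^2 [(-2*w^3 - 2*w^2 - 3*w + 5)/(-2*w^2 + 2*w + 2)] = (9*w^3 - 3*w^2 + 30*w - 11)/(w^6 - 3*w^5 + 5*w^3 - 3*w - 1)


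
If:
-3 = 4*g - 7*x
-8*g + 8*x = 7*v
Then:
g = 7*x/4 - 3/4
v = 6/7 - 6*x/7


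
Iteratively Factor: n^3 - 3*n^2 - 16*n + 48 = (n + 4)*(n^2 - 7*n + 12) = (n - 3)*(n + 4)*(n - 4)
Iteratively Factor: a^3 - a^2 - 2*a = (a)*(a^2 - a - 2) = a*(a - 2)*(a + 1)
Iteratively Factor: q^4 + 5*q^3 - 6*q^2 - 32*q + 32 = (q - 2)*(q^3 + 7*q^2 + 8*q - 16) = (q - 2)*(q - 1)*(q^2 + 8*q + 16) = (q - 2)*(q - 1)*(q + 4)*(q + 4)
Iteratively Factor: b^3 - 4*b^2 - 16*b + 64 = (b - 4)*(b^2 - 16) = (b - 4)*(b + 4)*(b - 4)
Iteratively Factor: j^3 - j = (j - 1)*(j^2 + j) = (j - 1)*(j + 1)*(j)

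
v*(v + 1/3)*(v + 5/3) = v^3 + 2*v^2 + 5*v/9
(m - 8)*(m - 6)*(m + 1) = m^3 - 13*m^2 + 34*m + 48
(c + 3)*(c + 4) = c^2 + 7*c + 12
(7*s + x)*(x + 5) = 7*s*x + 35*s + x^2 + 5*x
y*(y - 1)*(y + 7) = y^3 + 6*y^2 - 7*y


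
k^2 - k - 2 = (k - 2)*(k + 1)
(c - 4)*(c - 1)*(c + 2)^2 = c^4 - c^3 - 12*c^2 - 4*c + 16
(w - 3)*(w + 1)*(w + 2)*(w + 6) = w^4 + 6*w^3 - 7*w^2 - 48*w - 36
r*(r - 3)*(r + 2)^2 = r^4 + r^3 - 8*r^2 - 12*r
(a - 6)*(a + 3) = a^2 - 3*a - 18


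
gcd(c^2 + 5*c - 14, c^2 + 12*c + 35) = c + 7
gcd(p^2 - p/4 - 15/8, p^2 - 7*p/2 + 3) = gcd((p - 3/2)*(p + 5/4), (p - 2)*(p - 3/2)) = p - 3/2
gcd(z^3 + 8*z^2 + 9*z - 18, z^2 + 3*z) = z + 3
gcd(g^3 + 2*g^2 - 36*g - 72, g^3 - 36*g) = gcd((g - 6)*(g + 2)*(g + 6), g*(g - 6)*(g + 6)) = g^2 - 36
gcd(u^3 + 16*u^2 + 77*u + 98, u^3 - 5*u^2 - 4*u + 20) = u + 2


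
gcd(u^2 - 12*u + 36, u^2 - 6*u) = u - 6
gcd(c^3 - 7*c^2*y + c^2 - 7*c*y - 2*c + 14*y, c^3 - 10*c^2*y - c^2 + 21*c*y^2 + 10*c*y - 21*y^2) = -c^2 + 7*c*y + c - 7*y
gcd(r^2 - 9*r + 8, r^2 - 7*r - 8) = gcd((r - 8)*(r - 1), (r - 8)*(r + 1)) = r - 8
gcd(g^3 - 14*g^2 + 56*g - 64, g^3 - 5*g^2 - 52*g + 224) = g^2 - 12*g + 32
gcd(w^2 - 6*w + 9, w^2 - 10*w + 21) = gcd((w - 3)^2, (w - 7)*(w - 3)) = w - 3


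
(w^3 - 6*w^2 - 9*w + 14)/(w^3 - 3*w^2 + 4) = (w^3 - 6*w^2 - 9*w + 14)/(w^3 - 3*w^2 + 4)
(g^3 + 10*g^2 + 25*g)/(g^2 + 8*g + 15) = g*(g + 5)/(g + 3)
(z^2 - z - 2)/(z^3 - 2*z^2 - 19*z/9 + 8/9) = 9*(z - 2)/(9*z^2 - 27*z + 8)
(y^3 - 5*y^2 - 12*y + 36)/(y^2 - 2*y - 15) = (y^2 - 8*y + 12)/(y - 5)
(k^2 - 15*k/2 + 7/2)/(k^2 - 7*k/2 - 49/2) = (2*k - 1)/(2*k + 7)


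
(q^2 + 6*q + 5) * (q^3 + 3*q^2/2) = q^5 + 15*q^4/2 + 14*q^3 + 15*q^2/2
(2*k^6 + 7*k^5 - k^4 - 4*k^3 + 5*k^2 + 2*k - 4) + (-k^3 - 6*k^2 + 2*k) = 2*k^6 + 7*k^5 - k^4 - 5*k^3 - k^2 + 4*k - 4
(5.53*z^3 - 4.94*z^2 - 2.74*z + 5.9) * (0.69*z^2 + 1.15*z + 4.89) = 3.8157*z^5 + 2.9509*z^4 + 19.4701*z^3 - 23.2366*z^2 - 6.6136*z + 28.851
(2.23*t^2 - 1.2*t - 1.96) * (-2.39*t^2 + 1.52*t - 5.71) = -5.3297*t^4 + 6.2576*t^3 - 9.8729*t^2 + 3.8728*t + 11.1916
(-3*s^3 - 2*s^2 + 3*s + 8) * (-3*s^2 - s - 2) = 9*s^5 + 9*s^4 - s^3 - 23*s^2 - 14*s - 16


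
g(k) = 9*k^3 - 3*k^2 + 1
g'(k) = 27*k^2 - 6*k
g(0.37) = 1.05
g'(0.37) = 1.48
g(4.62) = 824.47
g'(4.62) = 548.58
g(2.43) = 112.43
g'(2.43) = 144.85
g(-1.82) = -63.19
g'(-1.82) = 100.35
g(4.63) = 829.96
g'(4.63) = 551.02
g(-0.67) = -3.05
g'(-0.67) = 16.14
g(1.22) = 12.88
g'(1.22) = 32.87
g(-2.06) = -90.41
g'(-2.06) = 126.94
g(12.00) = 15121.00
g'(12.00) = 3816.00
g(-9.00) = -6803.00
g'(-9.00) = 2241.00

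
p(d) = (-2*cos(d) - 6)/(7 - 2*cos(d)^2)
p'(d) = 2*sin(d)/(7 - 2*cos(d)^2) - 4*(-2*cos(d) - 6)*sin(d)*cos(d)/(7 - 2*cos(d)^2)^2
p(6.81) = -1.40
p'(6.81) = 0.63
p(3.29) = -0.80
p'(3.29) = 0.03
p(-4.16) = -0.77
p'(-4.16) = 0.05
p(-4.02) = -0.76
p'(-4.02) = 0.01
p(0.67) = -1.31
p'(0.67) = 0.66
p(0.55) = -1.39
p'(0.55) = 0.63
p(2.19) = -0.76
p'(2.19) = 0.03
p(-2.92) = -0.79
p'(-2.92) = 0.05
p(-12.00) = -1.38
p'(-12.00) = 0.64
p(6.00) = -1.54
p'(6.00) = -0.43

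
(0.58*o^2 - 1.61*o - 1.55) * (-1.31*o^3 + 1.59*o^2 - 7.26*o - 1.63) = -0.7598*o^5 + 3.0313*o^4 - 4.7402*o^3 + 8.2787*o^2 + 13.8773*o + 2.5265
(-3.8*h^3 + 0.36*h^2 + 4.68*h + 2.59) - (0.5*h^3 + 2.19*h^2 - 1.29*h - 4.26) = -4.3*h^3 - 1.83*h^2 + 5.97*h + 6.85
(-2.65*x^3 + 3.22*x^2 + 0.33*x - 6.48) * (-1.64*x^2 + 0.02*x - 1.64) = 4.346*x^5 - 5.3338*x^4 + 3.8692*x^3 + 5.353*x^2 - 0.6708*x + 10.6272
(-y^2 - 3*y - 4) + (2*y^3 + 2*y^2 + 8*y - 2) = 2*y^3 + y^2 + 5*y - 6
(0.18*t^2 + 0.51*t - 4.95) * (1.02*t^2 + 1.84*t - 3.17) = 0.1836*t^4 + 0.8514*t^3 - 4.6812*t^2 - 10.7247*t + 15.6915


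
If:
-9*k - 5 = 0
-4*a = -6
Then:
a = 3/2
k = -5/9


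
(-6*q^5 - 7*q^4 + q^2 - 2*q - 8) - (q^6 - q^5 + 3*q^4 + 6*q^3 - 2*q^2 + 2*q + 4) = -q^6 - 5*q^5 - 10*q^4 - 6*q^3 + 3*q^2 - 4*q - 12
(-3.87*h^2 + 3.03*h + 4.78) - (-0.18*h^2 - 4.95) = -3.69*h^2 + 3.03*h + 9.73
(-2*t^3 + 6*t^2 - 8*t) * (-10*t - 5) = 20*t^4 - 50*t^3 + 50*t^2 + 40*t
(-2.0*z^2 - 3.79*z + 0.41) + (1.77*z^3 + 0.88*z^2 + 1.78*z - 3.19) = 1.77*z^3 - 1.12*z^2 - 2.01*z - 2.78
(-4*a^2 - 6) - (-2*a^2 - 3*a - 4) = -2*a^2 + 3*a - 2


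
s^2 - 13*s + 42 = (s - 7)*(s - 6)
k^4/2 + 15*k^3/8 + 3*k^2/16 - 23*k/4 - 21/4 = (k/2 + 1)*(k - 7/4)*(k + 3/2)*(k + 2)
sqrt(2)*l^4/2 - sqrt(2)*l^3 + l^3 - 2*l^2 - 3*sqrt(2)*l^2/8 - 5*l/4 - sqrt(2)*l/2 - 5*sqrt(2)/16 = (l - 5/2)*(l + 1/2)*(l + sqrt(2)/2)*(sqrt(2)*l/2 + 1/2)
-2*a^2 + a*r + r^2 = (-a + r)*(2*a + r)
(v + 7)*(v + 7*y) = v^2 + 7*v*y + 7*v + 49*y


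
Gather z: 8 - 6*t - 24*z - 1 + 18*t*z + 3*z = -6*t + z*(18*t - 21) + 7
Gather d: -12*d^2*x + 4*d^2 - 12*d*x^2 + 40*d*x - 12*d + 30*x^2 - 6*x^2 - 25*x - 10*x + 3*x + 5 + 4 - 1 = d^2*(4 - 12*x) + d*(-12*x^2 + 40*x - 12) + 24*x^2 - 32*x + 8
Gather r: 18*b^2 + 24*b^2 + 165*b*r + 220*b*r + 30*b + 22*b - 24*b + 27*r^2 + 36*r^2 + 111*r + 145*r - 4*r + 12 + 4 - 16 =42*b^2 + 28*b + 63*r^2 + r*(385*b + 252)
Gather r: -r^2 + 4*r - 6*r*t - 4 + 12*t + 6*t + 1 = -r^2 + r*(4 - 6*t) + 18*t - 3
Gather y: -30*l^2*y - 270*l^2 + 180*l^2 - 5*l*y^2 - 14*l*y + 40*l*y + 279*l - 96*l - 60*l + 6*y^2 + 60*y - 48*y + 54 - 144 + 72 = -90*l^2 + 123*l + y^2*(6 - 5*l) + y*(-30*l^2 + 26*l + 12) - 18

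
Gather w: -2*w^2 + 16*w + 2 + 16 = -2*w^2 + 16*w + 18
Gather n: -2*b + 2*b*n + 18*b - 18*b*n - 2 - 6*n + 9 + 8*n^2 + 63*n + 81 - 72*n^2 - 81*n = 16*b - 64*n^2 + n*(-16*b - 24) + 88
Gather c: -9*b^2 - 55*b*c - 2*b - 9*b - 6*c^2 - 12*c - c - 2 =-9*b^2 - 11*b - 6*c^2 + c*(-55*b - 13) - 2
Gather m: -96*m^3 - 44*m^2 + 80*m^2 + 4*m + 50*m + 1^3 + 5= -96*m^3 + 36*m^2 + 54*m + 6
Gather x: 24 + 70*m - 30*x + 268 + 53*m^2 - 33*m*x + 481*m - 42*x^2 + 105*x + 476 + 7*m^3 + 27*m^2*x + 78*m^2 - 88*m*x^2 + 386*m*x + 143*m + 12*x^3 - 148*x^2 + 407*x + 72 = 7*m^3 + 131*m^2 + 694*m + 12*x^3 + x^2*(-88*m - 190) + x*(27*m^2 + 353*m + 482) + 840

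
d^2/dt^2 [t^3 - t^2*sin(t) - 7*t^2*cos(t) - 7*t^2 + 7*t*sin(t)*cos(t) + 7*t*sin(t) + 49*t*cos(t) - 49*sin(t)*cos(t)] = t^2*sin(t) + 7*t^2*cos(t) + 21*t*sin(t) - 14*t*sin(2*t) - 53*t*cos(t) + 6*t - 100*sin(t) + 98*sin(2*t) + 14*cos(2*t) - 14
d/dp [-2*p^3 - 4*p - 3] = -6*p^2 - 4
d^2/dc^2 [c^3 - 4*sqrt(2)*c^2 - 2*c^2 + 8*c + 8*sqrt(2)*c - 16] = 6*c - 8*sqrt(2) - 4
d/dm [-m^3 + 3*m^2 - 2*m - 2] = -3*m^2 + 6*m - 2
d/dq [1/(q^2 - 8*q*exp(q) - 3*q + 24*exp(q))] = (8*q*exp(q) - 2*q - 16*exp(q) + 3)/(q^2 - 8*q*exp(q) - 3*q + 24*exp(q))^2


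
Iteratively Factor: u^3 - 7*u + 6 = (u + 3)*(u^2 - 3*u + 2) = (u - 1)*(u + 3)*(u - 2)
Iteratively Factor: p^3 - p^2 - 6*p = (p - 3)*(p^2 + 2*p) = p*(p - 3)*(p + 2)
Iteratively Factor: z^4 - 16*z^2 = (z + 4)*(z^3 - 4*z^2) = (z - 4)*(z + 4)*(z^2) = z*(z - 4)*(z + 4)*(z)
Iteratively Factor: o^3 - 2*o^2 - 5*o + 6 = (o + 2)*(o^2 - 4*o + 3) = (o - 1)*(o + 2)*(o - 3)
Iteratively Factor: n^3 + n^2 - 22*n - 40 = (n + 4)*(n^2 - 3*n - 10) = (n + 2)*(n + 4)*(n - 5)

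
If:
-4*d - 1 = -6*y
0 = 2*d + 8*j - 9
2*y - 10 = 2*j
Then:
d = 13/2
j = -1/2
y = 9/2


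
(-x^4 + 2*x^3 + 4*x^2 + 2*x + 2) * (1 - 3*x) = 3*x^5 - 7*x^4 - 10*x^3 - 2*x^2 - 4*x + 2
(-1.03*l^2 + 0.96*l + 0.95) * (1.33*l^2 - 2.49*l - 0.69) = -1.3699*l^4 + 3.8415*l^3 - 0.4162*l^2 - 3.0279*l - 0.6555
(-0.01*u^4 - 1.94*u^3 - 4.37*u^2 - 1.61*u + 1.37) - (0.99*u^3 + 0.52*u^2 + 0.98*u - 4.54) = -0.01*u^4 - 2.93*u^3 - 4.89*u^2 - 2.59*u + 5.91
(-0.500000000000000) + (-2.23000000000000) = -2.73000000000000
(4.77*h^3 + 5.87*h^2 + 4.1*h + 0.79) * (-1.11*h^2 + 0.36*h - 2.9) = -5.2947*h^5 - 4.7985*h^4 - 16.2708*h^3 - 16.4239*h^2 - 11.6056*h - 2.291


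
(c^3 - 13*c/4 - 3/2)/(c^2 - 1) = (4*c^3 - 13*c - 6)/(4*(c^2 - 1))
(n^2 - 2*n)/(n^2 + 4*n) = (n - 2)/(n + 4)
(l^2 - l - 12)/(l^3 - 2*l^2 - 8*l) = (l + 3)/(l*(l + 2))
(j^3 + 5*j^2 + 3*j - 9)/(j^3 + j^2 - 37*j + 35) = (j^2 + 6*j + 9)/(j^2 + 2*j - 35)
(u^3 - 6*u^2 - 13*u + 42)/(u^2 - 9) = (u^2 - 9*u + 14)/(u - 3)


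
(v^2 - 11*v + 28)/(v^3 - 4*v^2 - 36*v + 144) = (v - 7)/(v^2 - 36)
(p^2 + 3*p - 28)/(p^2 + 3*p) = (p^2 + 3*p - 28)/(p*(p + 3))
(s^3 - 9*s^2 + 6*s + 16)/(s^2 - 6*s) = (s^3 - 9*s^2 + 6*s + 16)/(s*(s - 6))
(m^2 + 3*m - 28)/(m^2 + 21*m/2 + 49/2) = 2*(m - 4)/(2*m + 7)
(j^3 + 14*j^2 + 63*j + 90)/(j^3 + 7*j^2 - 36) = (j + 5)/(j - 2)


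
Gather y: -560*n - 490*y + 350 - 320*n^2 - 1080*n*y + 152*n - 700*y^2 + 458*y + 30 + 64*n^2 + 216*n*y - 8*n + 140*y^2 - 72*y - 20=-256*n^2 - 416*n - 560*y^2 + y*(-864*n - 104) + 360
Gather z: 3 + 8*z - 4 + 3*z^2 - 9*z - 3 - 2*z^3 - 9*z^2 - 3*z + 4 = -2*z^3 - 6*z^2 - 4*z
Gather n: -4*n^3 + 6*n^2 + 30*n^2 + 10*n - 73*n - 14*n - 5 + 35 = -4*n^3 + 36*n^2 - 77*n + 30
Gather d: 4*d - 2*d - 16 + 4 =2*d - 12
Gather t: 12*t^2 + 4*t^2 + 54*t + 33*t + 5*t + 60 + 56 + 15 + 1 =16*t^2 + 92*t + 132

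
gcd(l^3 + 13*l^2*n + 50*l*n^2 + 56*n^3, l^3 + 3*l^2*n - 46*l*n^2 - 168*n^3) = l + 4*n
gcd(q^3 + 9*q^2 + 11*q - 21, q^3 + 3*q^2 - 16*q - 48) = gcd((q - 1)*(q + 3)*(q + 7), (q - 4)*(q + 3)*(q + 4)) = q + 3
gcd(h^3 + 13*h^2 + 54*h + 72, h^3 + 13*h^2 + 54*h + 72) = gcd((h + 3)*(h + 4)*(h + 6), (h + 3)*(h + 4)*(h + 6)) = h^3 + 13*h^2 + 54*h + 72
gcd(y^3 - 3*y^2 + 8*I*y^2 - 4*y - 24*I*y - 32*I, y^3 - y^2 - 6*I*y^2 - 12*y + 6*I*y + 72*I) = y - 4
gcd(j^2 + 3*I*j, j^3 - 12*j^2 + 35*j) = j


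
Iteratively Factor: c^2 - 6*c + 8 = (c - 4)*(c - 2)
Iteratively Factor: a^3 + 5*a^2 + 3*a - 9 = (a + 3)*(a^2 + 2*a - 3) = (a + 3)^2*(a - 1)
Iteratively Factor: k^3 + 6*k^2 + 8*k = (k)*(k^2 + 6*k + 8) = k*(k + 2)*(k + 4)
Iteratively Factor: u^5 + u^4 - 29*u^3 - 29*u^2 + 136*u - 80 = (u - 1)*(u^4 + 2*u^3 - 27*u^2 - 56*u + 80) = (u - 1)^2*(u^3 + 3*u^2 - 24*u - 80) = (u - 1)^2*(u + 4)*(u^2 - u - 20) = (u - 1)^2*(u + 4)^2*(u - 5)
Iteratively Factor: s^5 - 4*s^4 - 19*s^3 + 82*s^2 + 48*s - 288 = (s + 2)*(s^4 - 6*s^3 - 7*s^2 + 96*s - 144) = (s - 3)*(s + 2)*(s^3 - 3*s^2 - 16*s + 48) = (s - 3)^2*(s + 2)*(s^2 - 16) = (s - 4)*(s - 3)^2*(s + 2)*(s + 4)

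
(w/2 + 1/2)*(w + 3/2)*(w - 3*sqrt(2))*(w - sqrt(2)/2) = w^4/2 - 7*sqrt(2)*w^3/4 + 5*w^3/4 - 35*sqrt(2)*w^2/8 + 9*w^2/4 - 21*sqrt(2)*w/8 + 15*w/4 + 9/4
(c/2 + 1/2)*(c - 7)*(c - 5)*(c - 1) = c^4/2 - 6*c^3 + 17*c^2 + 6*c - 35/2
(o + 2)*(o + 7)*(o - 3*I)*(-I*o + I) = -I*o^4 - 3*o^3 - 8*I*o^3 - 24*o^2 - 5*I*o^2 - 15*o + 14*I*o + 42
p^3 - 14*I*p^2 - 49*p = p*(p - 7*I)^2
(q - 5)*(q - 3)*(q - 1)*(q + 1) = q^4 - 8*q^3 + 14*q^2 + 8*q - 15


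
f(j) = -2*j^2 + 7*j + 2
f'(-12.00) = 55.00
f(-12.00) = -370.00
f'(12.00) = -41.00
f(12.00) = -202.00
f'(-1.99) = 14.96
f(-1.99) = -19.85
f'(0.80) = 3.80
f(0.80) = 6.32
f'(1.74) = 0.04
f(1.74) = 8.12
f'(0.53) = 4.88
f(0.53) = 5.15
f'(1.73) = 0.08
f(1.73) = 8.12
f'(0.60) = 4.60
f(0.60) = 5.48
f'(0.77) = 3.92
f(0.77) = 6.20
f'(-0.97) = 10.88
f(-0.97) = -6.67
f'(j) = 7 - 4*j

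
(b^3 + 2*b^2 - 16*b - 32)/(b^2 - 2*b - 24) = (b^2 - 2*b - 8)/(b - 6)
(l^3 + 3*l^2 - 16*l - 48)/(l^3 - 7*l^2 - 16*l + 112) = (l + 3)/(l - 7)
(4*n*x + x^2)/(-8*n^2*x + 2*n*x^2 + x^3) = 1/(-2*n + x)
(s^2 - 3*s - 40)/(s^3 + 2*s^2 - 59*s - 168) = (s + 5)/(s^2 + 10*s + 21)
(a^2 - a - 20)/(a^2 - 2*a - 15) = (a + 4)/(a + 3)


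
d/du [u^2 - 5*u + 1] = 2*u - 5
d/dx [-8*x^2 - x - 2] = -16*x - 1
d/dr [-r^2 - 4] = -2*r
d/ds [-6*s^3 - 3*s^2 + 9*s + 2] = -18*s^2 - 6*s + 9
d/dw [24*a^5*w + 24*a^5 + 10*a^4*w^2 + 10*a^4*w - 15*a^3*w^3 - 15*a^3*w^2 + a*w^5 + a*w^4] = a*(24*a^4 + 20*a^3*w + 10*a^3 - 45*a^2*w^2 - 30*a^2*w + 5*w^4 + 4*w^3)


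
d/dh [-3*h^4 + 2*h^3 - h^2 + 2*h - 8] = -12*h^3 + 6*h^2 - 2*h + 2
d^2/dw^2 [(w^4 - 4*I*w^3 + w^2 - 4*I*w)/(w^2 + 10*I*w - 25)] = 2*(w^4 + 20*I*w^3 - 150*w^2 + 286*I*w - 65)/(w^4 + 20*I*w^3 - 150*w^2 - 500*I*w + 625)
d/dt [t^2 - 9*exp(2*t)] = 2*t - 18*exp(2*t)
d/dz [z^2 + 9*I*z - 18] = 2*z + 9*I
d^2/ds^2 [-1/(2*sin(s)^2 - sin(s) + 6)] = (16*sin(s)^4 - 6*sin(s)^3 - 71*sin(s)^2 + 18*sin(s) + 22)/(-sin(s) - cos(2*s) + 7)^3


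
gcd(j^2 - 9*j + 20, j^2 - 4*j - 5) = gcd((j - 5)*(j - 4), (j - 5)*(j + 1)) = j - 5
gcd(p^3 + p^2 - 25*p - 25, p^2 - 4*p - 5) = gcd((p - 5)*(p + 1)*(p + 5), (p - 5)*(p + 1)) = p^2 - 4*p - 5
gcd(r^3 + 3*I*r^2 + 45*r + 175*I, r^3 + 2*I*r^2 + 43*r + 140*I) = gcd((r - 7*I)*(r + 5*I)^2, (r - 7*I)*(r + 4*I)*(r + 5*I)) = r^2 - 2*I*r + 35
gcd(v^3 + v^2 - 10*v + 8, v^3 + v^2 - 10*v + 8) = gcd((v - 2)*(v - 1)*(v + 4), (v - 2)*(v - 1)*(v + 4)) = v^3 + v^2 - 10*v + 8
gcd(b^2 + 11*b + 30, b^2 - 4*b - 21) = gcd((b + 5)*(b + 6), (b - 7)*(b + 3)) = 1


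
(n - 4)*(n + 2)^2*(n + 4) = n^4 + 4*n^3 - 12*n^2 - 64*n - 64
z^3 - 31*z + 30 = (z - 5)*(z - 1)*(z + 6)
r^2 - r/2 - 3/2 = (r - 3/2)*(r + 1)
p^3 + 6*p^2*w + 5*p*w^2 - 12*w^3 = (p - w)*(p + 3*w)*(p + 4*w)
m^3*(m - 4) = m^4 - 4*m^3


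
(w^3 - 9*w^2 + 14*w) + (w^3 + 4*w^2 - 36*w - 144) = 2*w^3 - 5*w^2 - 22*w - 144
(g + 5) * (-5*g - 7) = -5*g^2 - 32*g - 35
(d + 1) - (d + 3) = -2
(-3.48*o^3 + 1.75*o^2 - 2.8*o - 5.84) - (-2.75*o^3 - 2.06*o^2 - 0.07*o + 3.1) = -0.73*o^3 + 3.81*o^2 - 2.73*o - 8.94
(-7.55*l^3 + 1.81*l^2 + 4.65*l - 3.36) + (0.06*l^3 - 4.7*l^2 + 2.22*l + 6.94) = -7.49*l^3 - 2.89*l^2 + 6.87*l + 3.58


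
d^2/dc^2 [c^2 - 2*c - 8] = 2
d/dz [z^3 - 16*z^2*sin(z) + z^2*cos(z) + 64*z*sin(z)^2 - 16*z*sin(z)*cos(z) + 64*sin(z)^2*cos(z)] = -z^2*sin(z) - 16*z^2*cos(z) + 3*z^2 + 32*z*sin(z)^2 + 128*z*sin(z)*cos(z) - 32*z*sin(z) + 2*z*cos(z) - 16*z - 192*sin(z)^3 + 64*sin(z)^2 - 16*sin(z)*cos(z) + 128*sin(z)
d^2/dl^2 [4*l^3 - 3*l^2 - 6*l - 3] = 24*l - 6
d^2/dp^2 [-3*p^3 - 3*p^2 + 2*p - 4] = -18*p - 6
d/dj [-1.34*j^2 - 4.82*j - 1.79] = -2.68*j - 4.82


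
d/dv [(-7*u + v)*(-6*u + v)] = -13*u + 2*v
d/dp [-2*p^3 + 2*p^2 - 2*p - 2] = -6*p^2 + 4*p - 2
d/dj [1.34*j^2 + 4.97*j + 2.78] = 2.68*j + 4.97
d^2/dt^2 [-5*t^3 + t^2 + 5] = 2 - 30*t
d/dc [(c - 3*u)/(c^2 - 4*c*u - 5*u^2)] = (c^2 - 4*c*u - 5*u^2 - 2*(c - 3*u)*(c - 2*u))/(-c^2 + 4*c*u + 5*u^2)^2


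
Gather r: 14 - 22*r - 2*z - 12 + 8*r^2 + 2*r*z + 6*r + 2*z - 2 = 8*r^2 + r*(2*z - 16)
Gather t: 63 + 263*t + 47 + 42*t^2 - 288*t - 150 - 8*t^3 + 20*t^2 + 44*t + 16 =-8*t^3 + 62*t^2 + 19*t - 24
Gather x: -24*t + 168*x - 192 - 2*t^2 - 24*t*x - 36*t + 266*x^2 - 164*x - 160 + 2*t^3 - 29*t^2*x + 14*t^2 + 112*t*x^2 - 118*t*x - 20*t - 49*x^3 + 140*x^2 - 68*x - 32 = 2*t^3 + 12*t^2 - 80*t - 49*x^3 + x^2*(112*t + 406) + x*(-29*t^2 - 142*t - 64) - 384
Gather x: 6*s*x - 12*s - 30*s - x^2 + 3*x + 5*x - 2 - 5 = -42*s - x^2 + x*(6*s + 8) - 7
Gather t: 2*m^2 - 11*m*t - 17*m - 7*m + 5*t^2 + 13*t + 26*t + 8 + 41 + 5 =2*m^2 - 24*m + 5*t^2 + t*(39 - 11*m) + 54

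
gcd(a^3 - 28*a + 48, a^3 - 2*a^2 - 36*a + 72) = a^2 + 4*a - 12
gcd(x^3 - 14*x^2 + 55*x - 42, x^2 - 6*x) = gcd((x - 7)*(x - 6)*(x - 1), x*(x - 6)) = x - 6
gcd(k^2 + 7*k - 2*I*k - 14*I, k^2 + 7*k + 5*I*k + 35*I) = k + 7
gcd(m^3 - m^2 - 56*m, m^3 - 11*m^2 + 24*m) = m^2 - 8*m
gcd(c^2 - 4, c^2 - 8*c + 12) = c - 2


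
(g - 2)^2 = g^2 - 4*g + 4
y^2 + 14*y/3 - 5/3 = (y - 1/3)*(y + 5)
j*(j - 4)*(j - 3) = j^3 - 7*j^2 + 12*j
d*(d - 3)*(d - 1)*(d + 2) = d^4 - 2*d^3 - 5*d^2 + 6*d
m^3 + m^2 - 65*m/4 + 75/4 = (m - 5/2)*(m - 3/2)*(m + 5)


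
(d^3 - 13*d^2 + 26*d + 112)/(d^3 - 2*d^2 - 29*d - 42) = (d - 8)/(d + 3)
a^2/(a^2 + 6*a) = a/(a + 6)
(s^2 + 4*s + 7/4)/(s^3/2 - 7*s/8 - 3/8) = 2*(2*s + 7)/(2*s^2 - s - 3)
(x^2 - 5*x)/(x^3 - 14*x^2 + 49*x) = (x - 5)/(x^2 - 14*x + 49)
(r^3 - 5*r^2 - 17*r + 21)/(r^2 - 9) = (r^2 - 8*r + 7)/(r - 3)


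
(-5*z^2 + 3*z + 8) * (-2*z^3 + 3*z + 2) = 10*z^5 - 6*z^4 - 31*z^3 - z^2 + 30*z + 16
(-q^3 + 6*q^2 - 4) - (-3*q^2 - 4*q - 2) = -q^3 + 9*q^2 + 4*q - 2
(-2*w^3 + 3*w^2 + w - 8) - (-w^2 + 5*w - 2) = -2*w^3 + 4*w^2 - 4*w - 6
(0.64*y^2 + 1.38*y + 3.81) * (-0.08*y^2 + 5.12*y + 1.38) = -0.0512*y^4 + 3.1664*y^3 + 7.644*y^2 + 21.4116*y + 5.2578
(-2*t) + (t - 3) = -t - 3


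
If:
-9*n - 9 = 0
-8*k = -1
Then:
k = 1/8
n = -1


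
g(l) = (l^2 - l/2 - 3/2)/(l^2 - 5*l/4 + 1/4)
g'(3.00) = 0.06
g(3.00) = 1.09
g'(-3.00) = -0.11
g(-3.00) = 0.69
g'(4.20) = -0.00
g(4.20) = 1.11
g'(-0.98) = -1.04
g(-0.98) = -0.02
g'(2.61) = 0.14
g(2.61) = 1.05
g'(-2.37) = -0.19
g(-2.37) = 0.60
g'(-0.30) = -6.10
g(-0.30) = -1.76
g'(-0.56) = -2.63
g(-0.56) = -0.72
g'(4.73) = -0.01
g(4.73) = 1.11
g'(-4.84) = -0.04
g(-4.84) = 0.82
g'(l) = (5/4 - 2*l)*(l^2 - l/2 - 3/2)/(l^2 - 5*l/4 + 1/4)^2 + (2*l - 1/2)/(l^2 - 5*l/4 + 1/4)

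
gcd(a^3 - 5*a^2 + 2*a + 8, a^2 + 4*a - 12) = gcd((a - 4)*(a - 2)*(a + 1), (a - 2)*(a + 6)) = a - 2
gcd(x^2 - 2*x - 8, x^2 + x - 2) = x + 2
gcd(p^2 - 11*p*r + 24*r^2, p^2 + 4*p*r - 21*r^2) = p - 3*r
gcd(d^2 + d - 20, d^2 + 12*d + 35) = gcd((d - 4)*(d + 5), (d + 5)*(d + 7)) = d + 5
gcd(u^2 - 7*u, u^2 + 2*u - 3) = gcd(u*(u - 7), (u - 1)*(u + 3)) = 1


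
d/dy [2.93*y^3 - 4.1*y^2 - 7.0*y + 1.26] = 8.79*y^2 - 8.2*y - 7.0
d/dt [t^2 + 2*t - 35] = 2*t + 2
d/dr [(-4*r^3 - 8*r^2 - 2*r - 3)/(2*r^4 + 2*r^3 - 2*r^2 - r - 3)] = (8*r^6 + 32*r^5 + 36*r^4 + 40*r^3 + 58*r^2 + 36*r + 3)/(4*r^8 + 8*r^7 - 4*r^6 - 12*r^5 - 12*r^4 - 8*r^3 + 13*r^2 + 6*r + 9)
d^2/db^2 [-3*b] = 0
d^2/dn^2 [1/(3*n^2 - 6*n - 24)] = 2*(n^2 - 2*n - 4*(n - 1)^2 - 8)/(3*(-n^2 + 2*n + 8)^3)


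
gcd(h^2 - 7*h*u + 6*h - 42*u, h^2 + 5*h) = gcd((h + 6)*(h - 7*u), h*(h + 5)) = 1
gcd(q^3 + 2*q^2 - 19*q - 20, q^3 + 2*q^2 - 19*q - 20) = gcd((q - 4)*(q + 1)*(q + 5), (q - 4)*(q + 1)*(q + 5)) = q^3 + 2*q^2 - 19*q - 20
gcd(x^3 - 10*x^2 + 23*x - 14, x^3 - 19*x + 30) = x - 2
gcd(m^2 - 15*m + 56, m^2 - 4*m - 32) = m - 8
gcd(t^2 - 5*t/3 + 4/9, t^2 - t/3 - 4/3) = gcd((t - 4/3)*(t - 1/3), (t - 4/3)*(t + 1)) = t - 4/3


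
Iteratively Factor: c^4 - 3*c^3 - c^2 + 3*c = (c + 1)*(c^3 - 4*c^2 + 3*c) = (c - 1)*(c + 1)*(c^2 - 3*c) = c*(c - 1)*(c + 1)*(c - 3)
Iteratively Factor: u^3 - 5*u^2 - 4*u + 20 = (u + 2)*(u^2 - 7*u + 10) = (u - 5)*(u + 2)*(u - 2)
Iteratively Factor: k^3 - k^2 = (k)*(k^2 - k) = k^2*(k - 1)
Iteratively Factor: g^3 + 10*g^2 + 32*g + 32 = (g + 2)*(g^2 + 8*g + 16) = (g + 2)*(g + 4)*(g + 4)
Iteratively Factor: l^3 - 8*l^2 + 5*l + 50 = (l - 5)*(l^2 - 3*l - 10) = (l - 5)*(l + 2)*(l - 5)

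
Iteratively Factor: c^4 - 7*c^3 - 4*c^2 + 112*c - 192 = (c - 4)*(c^3 - 3*c^2 - 16*c + 48) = (c - 4)*(c + 4)*(c^2 - 7*c + 12) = (c - 4)*(c - 3)*(c + 4)*(c - 4)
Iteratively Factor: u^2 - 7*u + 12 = (u - 4)*(u - 3)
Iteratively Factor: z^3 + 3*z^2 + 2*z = (z + 1)*(z^2 + 2*z) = (z + 1)*(z + 2)*(z)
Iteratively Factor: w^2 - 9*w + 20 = (w - 5)*(w - 4)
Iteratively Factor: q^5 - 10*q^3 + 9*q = (q + 1)*(q^4 - q^3 - 9*q^2 + 9*q) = (q - 3)*(q + 1)*(q^3 + 2*q^2 - 3*q) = q*(q - 3)*(q + 1)*(q^2 + 2*q - 3) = q*(q - 3)*(q + 1)*(q + 3)*(q - 1)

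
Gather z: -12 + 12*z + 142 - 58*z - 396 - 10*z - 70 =-56*z - 336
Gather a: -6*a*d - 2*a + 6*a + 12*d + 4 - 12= a*(4 - 6*d) + 12*d - 8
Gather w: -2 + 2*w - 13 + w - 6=3*w - 21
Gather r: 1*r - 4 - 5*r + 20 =16 - 4*r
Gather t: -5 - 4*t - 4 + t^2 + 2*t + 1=t^2 - 2*t - 8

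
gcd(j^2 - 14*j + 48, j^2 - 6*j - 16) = j - 8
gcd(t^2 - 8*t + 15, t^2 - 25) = t - 5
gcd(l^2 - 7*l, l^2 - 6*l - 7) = l - 7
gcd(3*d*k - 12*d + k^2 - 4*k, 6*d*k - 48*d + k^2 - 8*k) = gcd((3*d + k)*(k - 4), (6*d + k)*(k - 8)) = 1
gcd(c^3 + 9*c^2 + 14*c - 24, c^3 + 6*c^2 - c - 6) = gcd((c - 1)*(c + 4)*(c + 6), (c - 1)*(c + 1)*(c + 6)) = c^2 + 5*c - 6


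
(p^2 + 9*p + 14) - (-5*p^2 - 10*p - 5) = 6*p^2 + 19*p + 19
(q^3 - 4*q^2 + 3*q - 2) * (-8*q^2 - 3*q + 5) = -8*q^5 + 29*q^4 - 7*q^3 - 13*q^2 + 21*q - 10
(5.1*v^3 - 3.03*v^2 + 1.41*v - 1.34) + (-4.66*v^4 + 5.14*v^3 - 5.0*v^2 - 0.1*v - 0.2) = -4.66*v^4 + 10.24*v^3 - 8.03*v^2 + 1.31*v - 1.54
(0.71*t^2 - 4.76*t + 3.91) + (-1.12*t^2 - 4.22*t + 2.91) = -0.41*t^2 - 8.98*t + 6.82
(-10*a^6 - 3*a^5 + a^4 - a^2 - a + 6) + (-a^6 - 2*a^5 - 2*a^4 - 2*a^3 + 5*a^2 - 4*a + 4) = -11*a^6 - 5*a^5 - a^4 - 2*a^3 + 4*a^2 - 5*a + 10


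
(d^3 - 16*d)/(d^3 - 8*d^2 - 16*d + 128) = d/(d - 8)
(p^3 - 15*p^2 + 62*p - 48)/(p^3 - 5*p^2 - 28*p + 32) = (p - 6)/(p + 4)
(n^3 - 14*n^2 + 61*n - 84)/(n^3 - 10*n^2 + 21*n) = (n - 4)/n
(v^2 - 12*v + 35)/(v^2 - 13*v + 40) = (v - 7)/(v - 8)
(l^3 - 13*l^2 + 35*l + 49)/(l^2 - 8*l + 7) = (l^2 - 6*l - 7)/(l - 1)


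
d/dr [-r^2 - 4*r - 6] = -2*r - 4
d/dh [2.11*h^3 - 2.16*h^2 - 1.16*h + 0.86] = 6.33*h^2 - 4.32*h - 1.16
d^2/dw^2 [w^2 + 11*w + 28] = 2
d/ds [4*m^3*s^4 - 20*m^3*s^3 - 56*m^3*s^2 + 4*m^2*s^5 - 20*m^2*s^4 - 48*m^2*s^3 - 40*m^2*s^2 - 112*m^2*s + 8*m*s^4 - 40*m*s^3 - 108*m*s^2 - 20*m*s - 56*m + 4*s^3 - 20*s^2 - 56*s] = 16*m^3*s^3 - 60*m^3*s^2 - 112*m^3*s + 20*m^2*s^4 - 80*m^2*s^3 - 144*m^2*s^2 - 80*m^2*s - 112*m^2 + 32*m*s^3 - 120*m*s^2 - 216*m*s - 20*m + 12*s^2 - 40*s - 56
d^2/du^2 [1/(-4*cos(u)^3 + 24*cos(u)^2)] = 3*(6*tan(u)^4 + 100/cos(u)^2 + 31/cos(u)^3 - 11*cos(3*u)/cos(u)^4 - 150/cos(u)^4)/(8*(cos(u) - 6)^3)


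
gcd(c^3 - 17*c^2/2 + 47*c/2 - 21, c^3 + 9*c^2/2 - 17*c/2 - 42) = c - 3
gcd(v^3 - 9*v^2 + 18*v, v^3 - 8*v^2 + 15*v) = v^2 - 3*v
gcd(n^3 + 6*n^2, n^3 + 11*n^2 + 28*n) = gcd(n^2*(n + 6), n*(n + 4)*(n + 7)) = n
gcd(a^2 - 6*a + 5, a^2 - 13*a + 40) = a - 5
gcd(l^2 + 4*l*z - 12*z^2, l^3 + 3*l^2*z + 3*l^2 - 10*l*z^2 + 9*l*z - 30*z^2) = -l + 2*z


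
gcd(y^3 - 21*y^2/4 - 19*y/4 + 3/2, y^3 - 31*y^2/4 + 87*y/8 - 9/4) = y^2 - 25*y/4 + 3/2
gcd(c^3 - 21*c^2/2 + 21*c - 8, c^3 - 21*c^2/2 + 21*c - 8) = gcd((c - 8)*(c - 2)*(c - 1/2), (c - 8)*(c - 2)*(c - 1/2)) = c^3 - 21*c^2/2 + 21*c - 8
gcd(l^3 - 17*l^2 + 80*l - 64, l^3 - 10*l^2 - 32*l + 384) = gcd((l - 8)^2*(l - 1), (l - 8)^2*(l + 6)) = l^2 - 16*l + 64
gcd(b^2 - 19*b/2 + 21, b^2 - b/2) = 1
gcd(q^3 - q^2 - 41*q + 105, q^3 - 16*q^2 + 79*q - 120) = q^2 - 8*q + 15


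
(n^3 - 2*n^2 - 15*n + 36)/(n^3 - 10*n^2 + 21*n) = (n^2 + n - 12)/(n*(n - 7))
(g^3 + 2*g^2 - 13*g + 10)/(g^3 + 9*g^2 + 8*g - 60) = (g - 1)/(g + 6)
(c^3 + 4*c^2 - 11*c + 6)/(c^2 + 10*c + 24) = (c^2 - 2*c + 1)/(c + 4)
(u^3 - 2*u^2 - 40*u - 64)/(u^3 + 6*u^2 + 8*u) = (u - 8)/u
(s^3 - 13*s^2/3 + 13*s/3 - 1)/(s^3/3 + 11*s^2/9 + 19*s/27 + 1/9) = 9*(3*s^3 - 13*s^2 + 13*s - 3)/(9*s^3 + 33*s^2 + 19*s + 3)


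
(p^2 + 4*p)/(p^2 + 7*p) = (p + 4)/(p + 7)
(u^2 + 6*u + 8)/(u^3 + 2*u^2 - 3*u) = (u^2 + 6*u + 8)/(u*(u^2 + 2*u - 3))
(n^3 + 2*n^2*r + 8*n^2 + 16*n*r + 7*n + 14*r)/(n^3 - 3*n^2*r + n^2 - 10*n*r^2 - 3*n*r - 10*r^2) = (-n - 7)/(-n + 5*r)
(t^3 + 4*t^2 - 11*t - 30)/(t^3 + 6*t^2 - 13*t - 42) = (t + 5)/(t + 7)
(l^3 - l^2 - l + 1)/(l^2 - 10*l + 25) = (l^3 - l^2 - l + 1)/(l^2 - 10*l + 25)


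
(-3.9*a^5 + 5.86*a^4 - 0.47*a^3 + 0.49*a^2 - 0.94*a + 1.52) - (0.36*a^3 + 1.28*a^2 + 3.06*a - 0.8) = -3.9*a^5 + 5.86*a^4 - 0.83*a^3 - 0.79*a^2 - 4.0*a + 2.32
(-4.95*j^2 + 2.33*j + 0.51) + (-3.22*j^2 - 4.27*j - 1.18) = -8.17*j^2 - 1.94*j - 0.67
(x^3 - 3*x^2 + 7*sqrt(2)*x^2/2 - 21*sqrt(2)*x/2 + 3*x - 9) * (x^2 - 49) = x^5 - 3*x^4 + 7*sqrt(2)*x^4/2 - 46*x^3 - 21*sqrt(2)*x^3/2 - 343*sqrt(2)*x^2/2 + 138*x^2 - 147*x + 1029*sqrt(2)*x/2 + 441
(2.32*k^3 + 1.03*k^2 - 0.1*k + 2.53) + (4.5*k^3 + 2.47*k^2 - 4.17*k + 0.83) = 6.82*k^3 + 3.5*k^2 - 4.27*k + 3.36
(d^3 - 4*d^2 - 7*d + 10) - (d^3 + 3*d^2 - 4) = -7*d^2 - 7*d + 14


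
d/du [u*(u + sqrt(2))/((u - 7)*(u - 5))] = (-12*u^2 - sqrt(2)*u^2 + 70*u + 35*sqrt(2))/(u^4 - 24*u^3 + 214*u^2 - 840*u + 1225)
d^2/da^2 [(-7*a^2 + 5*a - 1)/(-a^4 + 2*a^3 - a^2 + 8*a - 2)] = 2*(21*a^8 - 72*a^7 + 111*a^6 + 231*a^5 - 561*a^4 + 395*a^3 - 123*a^2 + 18*a + 10)/(a^12 - 6*a^11 + 15*a^10 - 44*a^9 + 117*a^8 - 174*a^7 + 325*a^6 - 528*a^5 + 402*a^4 - 632*a^3 + 396*a^2 - 96*a + 8)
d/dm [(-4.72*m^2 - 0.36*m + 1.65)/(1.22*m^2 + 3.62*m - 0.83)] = (-16.6472*m^2 + 3.8092*m - 5.6742)/(1.4884*m^4 + 8.8328*m^3 + 11.0792*m^2 - 6.0092*m + 0.6889)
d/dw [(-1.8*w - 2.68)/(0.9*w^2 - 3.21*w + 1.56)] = (1.62*w^2 + 4.824*w - 11.4108)/(0.81*w^4 - 5.778*w^3 + 13.1121*w^2 - 10.0152*w + 2.4336)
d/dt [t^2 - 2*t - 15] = 2*t - 2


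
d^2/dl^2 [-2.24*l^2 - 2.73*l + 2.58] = -4.48000000000000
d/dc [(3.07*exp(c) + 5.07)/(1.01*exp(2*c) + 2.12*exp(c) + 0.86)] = (-(2.02*exp(c) + 2.12)*(3.07*exp(c) + 5.07) + 3.1007*exp(2*c) + 6.5084*exp(c) + 2.6402)*exp(c)/(1.01*exp(2*c) + 2.12*exp(c) + 0.86)^2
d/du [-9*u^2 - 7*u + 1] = -18*u - 7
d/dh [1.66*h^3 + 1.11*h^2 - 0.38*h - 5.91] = 4.98*h^2 + 2.22*h - 0.38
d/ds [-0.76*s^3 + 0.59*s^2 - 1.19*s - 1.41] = -2.28*s^2 + 1.18*s - 1.19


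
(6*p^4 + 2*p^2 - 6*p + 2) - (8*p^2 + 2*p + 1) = 6*p^4 - 6*p^2 - 8*p + 1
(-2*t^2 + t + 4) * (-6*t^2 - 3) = 12*t^4 - 6*t^3 - 18*t^2 - 3*t - 12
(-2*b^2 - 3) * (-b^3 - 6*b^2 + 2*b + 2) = 2*b^5 + 12*b^4 - b^3 + 14*b^2 - 6*b - 6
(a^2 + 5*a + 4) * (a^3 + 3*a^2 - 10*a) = a^5 + 8*a^4 + 9*a^3 - 38*a^2 - 40*a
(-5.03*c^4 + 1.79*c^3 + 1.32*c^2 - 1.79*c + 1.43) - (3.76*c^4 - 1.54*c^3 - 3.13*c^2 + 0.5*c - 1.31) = -8.79*c^4 + 3.33*c^3 + 4.45*c^2 - 2.29*c + 2.74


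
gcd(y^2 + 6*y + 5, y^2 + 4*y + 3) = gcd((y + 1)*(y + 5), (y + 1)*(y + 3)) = y + 1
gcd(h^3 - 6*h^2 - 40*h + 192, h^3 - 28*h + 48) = h^2 + 2*h - 24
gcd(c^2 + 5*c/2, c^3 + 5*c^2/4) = c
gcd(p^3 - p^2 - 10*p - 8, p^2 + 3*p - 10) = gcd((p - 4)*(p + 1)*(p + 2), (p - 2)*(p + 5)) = 1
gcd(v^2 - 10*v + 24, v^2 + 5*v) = 1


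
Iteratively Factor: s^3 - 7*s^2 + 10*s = (s - 2)*(s^2 - 5*s) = (s - 5)*(s - 2)*(s)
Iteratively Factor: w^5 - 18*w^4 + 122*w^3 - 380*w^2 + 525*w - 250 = (w - 1)*(w^4 - 17*w^3 + 105*w^2 - 275*w + 250) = (w - 5)*(w - 1)*(w^3 - 12*w^2 + 45*w - 50) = (w - 5)^2*(w - 1)*(w^2 - 7*w + 10) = (w - 5)^2*(w - 2)*(w - 1)*(w - 5)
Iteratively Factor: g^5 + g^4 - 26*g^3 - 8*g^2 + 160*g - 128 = (g - 2)*(g^4 + 3*g^3 - 20*g^2 - 48*g + 64) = (g - 2)*(g + 4)*(g^3 - g^2 - 16*g + 16) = (g - 2)*(g + 4)^2*(g^2 - 5*g + 4) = (g - 2)*(g - 1)*(g + 4)^2*(g - 4)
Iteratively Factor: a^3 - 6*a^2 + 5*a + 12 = (a - 4)*(a^2 - 2*a - 3) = (a - 4)*(a + 1)*(a - 3)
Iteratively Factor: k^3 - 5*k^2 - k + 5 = (k + 1)*(k^2 - 6*k + 5) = (k - 5)*(k + 1)*(k - 1)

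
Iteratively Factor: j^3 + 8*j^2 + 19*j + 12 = (j + 1)*(j^2 + 7*j + 12) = (j + 1)*(j + 3)*(j + 4)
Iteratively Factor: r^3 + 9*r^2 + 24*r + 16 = (r + 4)*(r^2 + 5*r + 4) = (r + 4)^2*(r + 1)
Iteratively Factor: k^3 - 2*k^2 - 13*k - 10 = (k - 5)*(k^2 + 3*k + 2) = (k - 5)*(k + 1)*(k + 2)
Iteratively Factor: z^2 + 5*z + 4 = (z + 4)*(z + 1)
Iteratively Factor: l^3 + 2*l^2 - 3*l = (l + 3)*(l^2 - l) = l*(l + 3)*(l - 1)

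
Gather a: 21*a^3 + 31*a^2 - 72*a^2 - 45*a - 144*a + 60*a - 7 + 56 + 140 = 21*a^3 - 41*a^2 - 129*a + 189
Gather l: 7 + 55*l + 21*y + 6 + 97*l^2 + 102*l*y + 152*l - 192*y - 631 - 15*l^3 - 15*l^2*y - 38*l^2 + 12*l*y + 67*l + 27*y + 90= -15*l^3 + l^2*(59 - 15*y) + l*(114*y + 274) - 144*y - 528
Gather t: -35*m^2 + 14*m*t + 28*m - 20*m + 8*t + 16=-35*m^2 + 8*m + t*(14*m + 8) + 16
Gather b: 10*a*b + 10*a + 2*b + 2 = 10*a + b*(10*a + 2) + 2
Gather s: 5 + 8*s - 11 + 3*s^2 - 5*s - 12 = 3*s^2 + 3*s - 18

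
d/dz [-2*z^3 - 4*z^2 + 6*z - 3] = -6*z^2 - 8*z + 6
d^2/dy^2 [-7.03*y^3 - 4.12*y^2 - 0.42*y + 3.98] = -42.18*y - 8.24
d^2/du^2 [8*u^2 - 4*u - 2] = 16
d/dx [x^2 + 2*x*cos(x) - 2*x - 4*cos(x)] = -2*x*sin(x) + 2*x + 4*sin(x) + 2*cos(x) - 2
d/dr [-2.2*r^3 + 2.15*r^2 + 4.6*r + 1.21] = -6.6*r^2 + 4.3*r + 4.6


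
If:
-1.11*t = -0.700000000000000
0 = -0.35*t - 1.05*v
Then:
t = 0.63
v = -0.21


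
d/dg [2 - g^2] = -2*g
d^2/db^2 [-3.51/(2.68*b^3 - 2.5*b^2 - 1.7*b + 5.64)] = ((56.4408*b - 17.55)*(2.68*b^3 - 2.5*b^2 - 1.7*b + 5.64) - 3.51*(-16.08*b^2 + 10.0*b + 3.4)*(-8.04*b^2 + 5.0*b + 1.7))/(2.68*b^3 - 2.5*b^2 - 1.7*b + 5.64)^3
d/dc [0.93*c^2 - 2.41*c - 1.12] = 1.86*c - 2.41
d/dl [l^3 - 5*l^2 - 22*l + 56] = 3*l^2 - 10*l - 22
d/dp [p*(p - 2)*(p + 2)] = 3*p^2 - 4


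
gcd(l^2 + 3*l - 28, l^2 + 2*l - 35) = l + 7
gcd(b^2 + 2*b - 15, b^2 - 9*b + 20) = 1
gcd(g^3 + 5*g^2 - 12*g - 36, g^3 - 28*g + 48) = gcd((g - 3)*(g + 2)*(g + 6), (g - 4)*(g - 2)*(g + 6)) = g + 6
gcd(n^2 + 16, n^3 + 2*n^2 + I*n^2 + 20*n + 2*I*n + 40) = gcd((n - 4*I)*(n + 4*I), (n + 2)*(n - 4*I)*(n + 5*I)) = n - 4*I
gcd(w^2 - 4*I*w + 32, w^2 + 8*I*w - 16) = w + 4*I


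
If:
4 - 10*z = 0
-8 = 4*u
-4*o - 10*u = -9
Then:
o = 29/4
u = -2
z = 2/5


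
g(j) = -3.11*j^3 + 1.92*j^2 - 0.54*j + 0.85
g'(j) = -9.33*j^2 + 3.84*j - 0.54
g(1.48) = -5.83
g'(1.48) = -15.29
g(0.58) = 0.58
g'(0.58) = -1.45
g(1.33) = -3.79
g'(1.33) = -11.94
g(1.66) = -8.98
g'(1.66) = -19.88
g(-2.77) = 83.18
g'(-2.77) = -82.76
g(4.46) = -239.27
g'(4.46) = -169.00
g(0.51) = 0.66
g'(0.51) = -1.01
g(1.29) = -3.33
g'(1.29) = -11.11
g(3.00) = -67.46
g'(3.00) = -72.99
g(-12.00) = 5657.89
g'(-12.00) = -1390.14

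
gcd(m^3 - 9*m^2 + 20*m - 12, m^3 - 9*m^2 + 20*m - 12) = m^3 - 9*m^2 + 20*m - 12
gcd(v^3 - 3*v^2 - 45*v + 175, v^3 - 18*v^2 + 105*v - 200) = v^2 - 10*v + 25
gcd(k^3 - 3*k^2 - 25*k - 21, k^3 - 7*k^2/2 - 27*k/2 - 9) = k + 1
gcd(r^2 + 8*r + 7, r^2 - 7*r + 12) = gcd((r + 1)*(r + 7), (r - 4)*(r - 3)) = 1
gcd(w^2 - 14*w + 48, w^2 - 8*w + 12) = w - 6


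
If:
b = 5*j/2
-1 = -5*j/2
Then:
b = 1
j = 2/5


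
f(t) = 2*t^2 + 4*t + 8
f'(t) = 4*t + 4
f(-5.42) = 45.07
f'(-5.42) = -17.68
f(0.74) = 12.06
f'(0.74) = 6.96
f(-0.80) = 6.08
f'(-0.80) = 0.80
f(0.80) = 12.48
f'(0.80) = 7.20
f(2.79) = 34.73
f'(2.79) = 15.16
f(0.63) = 11.31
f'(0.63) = 6.52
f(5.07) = 79.69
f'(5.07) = 24.28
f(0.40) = 9.92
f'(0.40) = 5.60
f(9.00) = 206.00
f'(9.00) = 40.00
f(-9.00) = 134.00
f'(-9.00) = -32.00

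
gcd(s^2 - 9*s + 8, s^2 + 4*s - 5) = s - 1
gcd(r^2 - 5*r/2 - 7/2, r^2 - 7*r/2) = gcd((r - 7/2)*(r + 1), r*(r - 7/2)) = r - 7/2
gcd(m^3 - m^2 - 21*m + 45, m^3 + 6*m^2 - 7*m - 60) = m^2 + 2*m - 15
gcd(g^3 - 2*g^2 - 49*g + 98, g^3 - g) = 1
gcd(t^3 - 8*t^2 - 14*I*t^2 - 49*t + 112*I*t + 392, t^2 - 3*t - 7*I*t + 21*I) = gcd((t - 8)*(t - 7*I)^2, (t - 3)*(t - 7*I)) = t - 7*I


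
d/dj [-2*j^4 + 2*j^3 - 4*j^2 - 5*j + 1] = -8*j^3 + 6*j^2 - 8*j - 5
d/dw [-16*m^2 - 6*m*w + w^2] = -6*m + 2*w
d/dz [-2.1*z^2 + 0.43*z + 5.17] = 0.43 - 4.2*z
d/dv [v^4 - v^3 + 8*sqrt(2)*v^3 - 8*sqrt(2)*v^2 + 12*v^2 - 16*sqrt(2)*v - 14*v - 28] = 4*v^3 - 3*v^2 + 24*sqrt(2)*v^2 - 16*sqrt(2)*v + 24*v - 16*sqrt(2) - 14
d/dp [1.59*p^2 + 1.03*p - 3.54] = 3.18*p + 1.03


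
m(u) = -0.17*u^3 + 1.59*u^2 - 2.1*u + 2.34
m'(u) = -0.51*u^2 + 3.18*u - 2.1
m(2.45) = 4.24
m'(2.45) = 2.63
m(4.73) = 9.99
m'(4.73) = 1.53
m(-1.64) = 10.81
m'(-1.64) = -8.69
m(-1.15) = 7.12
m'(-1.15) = -6.43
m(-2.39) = 18.76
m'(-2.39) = -12.61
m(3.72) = 7.78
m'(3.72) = 2.67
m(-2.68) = 22.66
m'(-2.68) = -14.29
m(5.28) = 10.56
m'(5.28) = 0.47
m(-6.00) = 108.90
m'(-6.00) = -39.54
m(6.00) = 10.26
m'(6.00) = -1.38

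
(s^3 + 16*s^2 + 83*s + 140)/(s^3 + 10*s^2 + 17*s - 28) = (s + 5)/(s - 1)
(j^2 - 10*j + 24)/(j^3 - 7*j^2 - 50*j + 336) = (j - 4)/(j^2 - j - 56)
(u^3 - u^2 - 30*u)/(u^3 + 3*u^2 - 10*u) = (u - 6)/(u - 2)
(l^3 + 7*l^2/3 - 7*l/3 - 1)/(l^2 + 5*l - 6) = (l^2 + 10*l/3 + 1)/(l + 6)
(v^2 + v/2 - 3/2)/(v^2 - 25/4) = 2*(2*v^2 + v - 3)/(4*v^2 - 25)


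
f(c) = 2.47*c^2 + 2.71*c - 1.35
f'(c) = 4.94*c + 2.71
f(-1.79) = 1.71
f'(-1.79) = -6.13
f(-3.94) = 26.32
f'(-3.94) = -16.75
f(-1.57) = 0.48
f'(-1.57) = -5.05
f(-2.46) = 6.93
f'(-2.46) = -9.44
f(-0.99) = -1.61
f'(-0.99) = -2.18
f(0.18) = -0.78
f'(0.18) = 3.60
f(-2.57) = 8.00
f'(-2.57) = -9.99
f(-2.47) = 7.03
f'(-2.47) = -9.49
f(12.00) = 386.85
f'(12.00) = 61.99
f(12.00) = 386.85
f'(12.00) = 61.99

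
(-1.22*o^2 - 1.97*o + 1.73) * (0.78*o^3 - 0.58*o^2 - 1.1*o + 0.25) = -0.9516*o^5 - 0.829*o^4 + 3.834*o^3 + 0.8586*o^2 - 2.3955*o + 0.4325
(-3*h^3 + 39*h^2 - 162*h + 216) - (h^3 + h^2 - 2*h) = -4*h^3 + 38*h^2 - 160*h + 216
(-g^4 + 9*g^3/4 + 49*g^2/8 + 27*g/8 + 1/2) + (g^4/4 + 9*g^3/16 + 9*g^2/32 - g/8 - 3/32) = -3*g^4/4 + 45*g^3/16 + 205*g^2/32 + 13*g/4 + 13/32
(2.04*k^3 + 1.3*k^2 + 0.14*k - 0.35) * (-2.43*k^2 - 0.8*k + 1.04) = -4.9572*k^5 - 4.791*k^4 + 0.7414*k^3 + 2.0905*k^2 + 0.4256*k - 0.364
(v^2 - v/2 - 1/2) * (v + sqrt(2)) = v^3 - v^2/2 + sqrt(2)*v^2 - sqrt(2)*v/2 - v/2 - sqrt(2)/2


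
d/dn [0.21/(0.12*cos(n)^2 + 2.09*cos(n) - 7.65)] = (0.0504*cos(n) + 0.4389)*sin(n)/(0.12*cos(n)^2 + 2.09*cos(n) - 7.65)^2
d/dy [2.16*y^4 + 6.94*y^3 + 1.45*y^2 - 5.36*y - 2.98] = 8.64*y^3 + 20.82*y^2 + 2.9*y - 5.36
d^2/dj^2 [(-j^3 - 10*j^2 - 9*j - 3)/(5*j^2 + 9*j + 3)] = 6*(53*j^3 + 48*j^2 - 9*j - 15)/(125*j^6 + 675*j^5 + 1440*j^4 + 1539*j^3 + 864*j^2 + 243*j + 27)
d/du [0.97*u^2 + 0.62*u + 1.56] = 1.94*u + 0.62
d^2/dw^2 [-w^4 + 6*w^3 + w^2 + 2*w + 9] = -12*w^2 + 36*w + 2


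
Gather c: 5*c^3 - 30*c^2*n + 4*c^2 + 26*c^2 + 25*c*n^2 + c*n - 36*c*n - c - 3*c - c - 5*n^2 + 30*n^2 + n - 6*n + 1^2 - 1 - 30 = 5*c^3 + c^2*(30 - 30*n) + c*(25*n^2 - 35*n - 5) + 25*n^2 - 5*n - 30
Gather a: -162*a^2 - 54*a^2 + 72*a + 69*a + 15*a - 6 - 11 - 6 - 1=-216*a^2 + 156*a - 24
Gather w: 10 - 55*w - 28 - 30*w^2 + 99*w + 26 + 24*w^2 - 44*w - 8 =-6*w^2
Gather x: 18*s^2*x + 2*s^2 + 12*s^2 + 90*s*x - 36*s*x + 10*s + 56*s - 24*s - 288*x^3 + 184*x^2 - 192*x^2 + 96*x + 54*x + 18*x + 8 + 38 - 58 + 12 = 14*s^2 + 42*s - 288*x^3 - 8*x^2 + x*(18*s^2 + 54*s + 168)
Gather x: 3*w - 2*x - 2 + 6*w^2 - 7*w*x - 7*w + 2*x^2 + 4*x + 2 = 6*w^2 - 4*w + 2*x^2 + x*(2 - 7*w)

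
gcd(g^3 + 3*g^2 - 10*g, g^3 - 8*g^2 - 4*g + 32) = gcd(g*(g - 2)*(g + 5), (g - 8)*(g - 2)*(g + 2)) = g - 2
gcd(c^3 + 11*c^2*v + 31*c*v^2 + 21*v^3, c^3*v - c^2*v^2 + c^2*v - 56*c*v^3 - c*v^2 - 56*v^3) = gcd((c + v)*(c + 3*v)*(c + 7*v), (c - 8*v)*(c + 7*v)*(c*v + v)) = c + 7*v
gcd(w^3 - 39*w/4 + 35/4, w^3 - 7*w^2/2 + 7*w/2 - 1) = w - 1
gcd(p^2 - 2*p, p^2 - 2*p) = p^2 - 2*p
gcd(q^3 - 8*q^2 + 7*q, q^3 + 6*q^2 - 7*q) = q^2 - q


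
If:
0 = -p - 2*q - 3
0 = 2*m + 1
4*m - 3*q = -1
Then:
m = -1/2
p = -7/3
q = -1/3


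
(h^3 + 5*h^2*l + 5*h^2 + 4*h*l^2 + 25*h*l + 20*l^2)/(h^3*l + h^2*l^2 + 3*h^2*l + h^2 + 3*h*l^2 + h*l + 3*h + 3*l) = (h^2 + 4*h*l + 5*h + 20*l)/(h^2*l + 3*h*l + h + 3)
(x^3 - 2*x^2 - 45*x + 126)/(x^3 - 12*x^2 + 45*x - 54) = (x + 7)/(x - 3)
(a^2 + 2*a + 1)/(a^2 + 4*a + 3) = (a + 1)/(a + 3)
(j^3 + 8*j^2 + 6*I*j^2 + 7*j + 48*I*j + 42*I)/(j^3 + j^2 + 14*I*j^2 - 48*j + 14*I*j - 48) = (j + 7)/(j + 8*I)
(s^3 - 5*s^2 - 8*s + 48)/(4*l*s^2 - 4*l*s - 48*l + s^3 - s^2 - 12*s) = (s - 4)/(4*l + s)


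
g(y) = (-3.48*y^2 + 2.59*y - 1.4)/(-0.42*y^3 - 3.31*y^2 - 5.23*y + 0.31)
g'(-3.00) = 12.61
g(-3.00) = 16.53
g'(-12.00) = -0.31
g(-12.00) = -1.71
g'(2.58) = 0.06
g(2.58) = 0.42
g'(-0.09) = -9.30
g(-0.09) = -2.20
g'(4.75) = -0.00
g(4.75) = 0.47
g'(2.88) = 0.04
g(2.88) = 0.44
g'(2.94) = 0.04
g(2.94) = 0.44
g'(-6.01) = -125.29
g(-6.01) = -42.47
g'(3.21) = 0.03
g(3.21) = 0.45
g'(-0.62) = 1.67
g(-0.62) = -1.82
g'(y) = (2.59 - 6.96*y)/(-0.42*y^3 - 3.31*y^2 - 5.23*y + 0.31) + (-3.48*y^2 + 2.59*y - 1.4)*(1.26*y^2 + 6.62*y + 5.23)/(-0.42*y^3 - 3.31*y^2 - 5.23*y + 0.31)^2 = (-1.4616*y^4 + 2.1756*y^3 + 25.0093*y^2 - 11.4256*y - 6.5191)/(0.1764*y^6 + 2.7804*y^5 + 15.3493*y^4 + 34.3622*y^3 + 25.3007*y^2 - 3.2426*y + 0.0961)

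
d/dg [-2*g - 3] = -2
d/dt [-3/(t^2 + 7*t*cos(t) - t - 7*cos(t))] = 3*(-7*t*sin(t) + 2*t + 7*sqrt(2)*sin(t + pi/4) - 1)/((t - 1)^2*(t + 7*cos(t))^2)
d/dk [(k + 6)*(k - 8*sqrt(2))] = 2*k - 8*sqrt(2) + 6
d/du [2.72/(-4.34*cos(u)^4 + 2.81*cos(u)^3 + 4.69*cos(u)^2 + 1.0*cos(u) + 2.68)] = (-47.2192*cos(u)^3 + 22.9296*cos(u)^2 + 25.5136*cos(u) + 2.72)*sin(u)/(-4.34*cos(u)^4 + 2.81*cos(u)^3 + 4.69*cos(u)^2 + 1.0*cos(u) + 2.68)^2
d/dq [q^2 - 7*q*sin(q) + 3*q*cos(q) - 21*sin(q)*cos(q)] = -3*q*sin(q) - 7*q*cos(q) + 2*q - 7*sin(q) + 3*cos(q) - 21*cos(2*q)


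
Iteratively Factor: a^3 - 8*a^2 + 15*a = (a - 5)*(a^2 - 3*a) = (a - 5)*(a - 3)*(a)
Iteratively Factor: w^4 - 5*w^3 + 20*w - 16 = (w + 2)*(w^3 - 7*w^2 + 14*w - 8) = (w - 4)*(w + 2)*(w^2 - 3*w + 2) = (w - 4)*(w - 1)*(w + 2)*(w - 2)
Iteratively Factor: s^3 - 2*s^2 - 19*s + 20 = (s - 5)*(s^2 + 3*s - 4) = (s - 5)*(s - 1)*(s + 4)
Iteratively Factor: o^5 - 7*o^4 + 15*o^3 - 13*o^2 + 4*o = (o - 1)*(o^4 - 6*o^3 + 9*o^2 - 4*o) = (o - 4)*(o - 1)*(o^3 - 2*o^2 + o) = (o - 4)*(o - 1)^2*(o^2 - o) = o*(o - 4)*(o - 1)^2*(o - 1)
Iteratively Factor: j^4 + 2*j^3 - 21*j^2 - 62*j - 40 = (j - 5)*(j^3 + 7*j^2 + 14*j + 8) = (j - 5)*(j + 2)*(j^2 + 5*j + 4) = (j - 5)*(j + 1)*(j + 2)*(j + 4)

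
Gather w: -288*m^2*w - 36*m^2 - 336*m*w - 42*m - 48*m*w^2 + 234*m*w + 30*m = -36*m^2 - 48*m*w^2 - 12*m + w*(-288*m^2 - 102*m)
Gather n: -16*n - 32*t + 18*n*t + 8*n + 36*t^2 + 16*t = n*(18*t - 8) + 36*t^2 - 16*t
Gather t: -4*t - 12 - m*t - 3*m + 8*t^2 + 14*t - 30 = -3*m + 8*t^2 + t*(10 - m) - 42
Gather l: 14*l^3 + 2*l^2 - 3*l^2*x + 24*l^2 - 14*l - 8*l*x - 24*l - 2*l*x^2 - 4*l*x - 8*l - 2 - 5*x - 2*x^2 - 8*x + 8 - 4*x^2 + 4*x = 14*l^3 + l^2*(26 - 3*x) + l*(-2*x^2 - 12*x - 46) - 6*x^2 - 9*x + 6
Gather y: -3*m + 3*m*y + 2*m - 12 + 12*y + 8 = -m + y*(3*m + 12) - 4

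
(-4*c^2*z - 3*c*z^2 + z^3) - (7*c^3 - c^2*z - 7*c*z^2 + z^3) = -7*c^3 - 3*c^2*z + 4*c*z^2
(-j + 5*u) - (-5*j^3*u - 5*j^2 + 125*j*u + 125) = 5*j^3*u + 5*j^2 - 125*j*u - j + 5*u - 125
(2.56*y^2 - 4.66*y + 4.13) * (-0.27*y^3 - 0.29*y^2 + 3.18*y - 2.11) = -0.6912*y^5 + 0.5158*y^4 + 8.3771*y^3 - 21.4181*y^2 + 22.966*y - 8.7143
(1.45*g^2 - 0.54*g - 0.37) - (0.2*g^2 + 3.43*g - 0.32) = 1.25*g^2 - 3.97*g - 0.05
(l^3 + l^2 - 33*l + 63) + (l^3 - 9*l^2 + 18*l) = 2*l^3 - 8*l^2 - 15*l + 63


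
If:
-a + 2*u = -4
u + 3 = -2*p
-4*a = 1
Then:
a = -1/4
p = -7/16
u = -17/8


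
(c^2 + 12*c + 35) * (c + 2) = c^3 + 14*c^2 + 59*c + 70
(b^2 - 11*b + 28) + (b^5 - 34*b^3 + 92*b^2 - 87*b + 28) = b^5 - 34*b^3 + 93*b^2 - 98*b + 56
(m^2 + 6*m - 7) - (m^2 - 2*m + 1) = 8*m - 8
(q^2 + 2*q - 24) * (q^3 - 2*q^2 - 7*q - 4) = q^5 - 35*q^3 + 30*q^2 + 160*q + 96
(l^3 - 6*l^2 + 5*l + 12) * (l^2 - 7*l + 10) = l^5 - 13*l^4 + 57*l^3 - 83*l^2 - 34*l + 120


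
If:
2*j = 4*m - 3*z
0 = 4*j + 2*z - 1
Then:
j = 1/4 - z/2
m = z/2 + 1/8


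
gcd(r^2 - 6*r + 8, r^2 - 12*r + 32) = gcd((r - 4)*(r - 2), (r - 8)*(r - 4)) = r - 4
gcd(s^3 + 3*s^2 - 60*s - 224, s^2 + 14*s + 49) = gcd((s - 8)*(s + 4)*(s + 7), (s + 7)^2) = s + 7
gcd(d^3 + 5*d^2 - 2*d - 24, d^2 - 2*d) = d - 2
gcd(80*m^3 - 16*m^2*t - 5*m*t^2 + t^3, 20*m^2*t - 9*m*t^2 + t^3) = 20*m^2 - 9*m*t + t^2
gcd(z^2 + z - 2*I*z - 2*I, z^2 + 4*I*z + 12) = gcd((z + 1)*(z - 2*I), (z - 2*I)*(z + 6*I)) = z - 2*I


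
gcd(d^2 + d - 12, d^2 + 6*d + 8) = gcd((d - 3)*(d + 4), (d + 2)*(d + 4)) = d + 4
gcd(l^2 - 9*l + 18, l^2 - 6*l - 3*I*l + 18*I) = l - 6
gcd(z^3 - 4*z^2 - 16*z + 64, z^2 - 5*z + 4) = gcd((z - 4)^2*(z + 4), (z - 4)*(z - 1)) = z - 4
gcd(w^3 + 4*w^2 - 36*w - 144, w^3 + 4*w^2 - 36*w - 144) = w^3 + 4*w^2 - 36*w - 144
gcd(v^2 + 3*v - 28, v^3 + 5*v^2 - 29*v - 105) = v + 7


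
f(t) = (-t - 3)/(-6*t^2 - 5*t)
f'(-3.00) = 0.03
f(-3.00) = 0.00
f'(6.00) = -0.00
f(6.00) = 0.04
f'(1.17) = -0.33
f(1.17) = 0.30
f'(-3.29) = 0.02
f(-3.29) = -0.01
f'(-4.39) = 0.00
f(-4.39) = -0.01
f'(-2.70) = 0.04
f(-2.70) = 0.01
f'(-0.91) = 73.00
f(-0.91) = 4.99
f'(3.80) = -0.02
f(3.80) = 0.06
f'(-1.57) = 0.56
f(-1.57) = 0.21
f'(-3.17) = 0.02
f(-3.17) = -0.00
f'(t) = (-t - 3)*(12*t + 5)/(-6*t^2 - 5*t)^2 - 1/(-6*t^2 - 5*t) = (t*(6*t + 5) - (t + 3)*(12*t + 5))/(t^2*(6*t + 5)^2)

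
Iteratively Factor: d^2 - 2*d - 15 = (d - 5)*(d + 3)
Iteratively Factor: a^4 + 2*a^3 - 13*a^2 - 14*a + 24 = (a + 2)*(a^3 - 13*a + 12) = (a + 2)*(a + 4)*(a^2 - 4*a + 3) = (a - 1)*(a + 2)*(a + 4)*(a - 3)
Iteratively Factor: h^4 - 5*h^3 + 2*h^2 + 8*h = (h - 4)*(h^3 - h^2 - 2*h) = h*(h - 4)*(h^2 - h - 2) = h*(h - 4)*(h + 1)*(h - 2)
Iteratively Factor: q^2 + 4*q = (q)*(q + 4)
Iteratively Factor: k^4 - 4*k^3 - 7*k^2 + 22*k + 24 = (k - 4)*(k^3 - 7*k - 6) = (k - 4)*(k - 3)*(k^2 + 3*k + 2) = (k - 4)*(k - 3)*(k + 2)*(k + 1)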